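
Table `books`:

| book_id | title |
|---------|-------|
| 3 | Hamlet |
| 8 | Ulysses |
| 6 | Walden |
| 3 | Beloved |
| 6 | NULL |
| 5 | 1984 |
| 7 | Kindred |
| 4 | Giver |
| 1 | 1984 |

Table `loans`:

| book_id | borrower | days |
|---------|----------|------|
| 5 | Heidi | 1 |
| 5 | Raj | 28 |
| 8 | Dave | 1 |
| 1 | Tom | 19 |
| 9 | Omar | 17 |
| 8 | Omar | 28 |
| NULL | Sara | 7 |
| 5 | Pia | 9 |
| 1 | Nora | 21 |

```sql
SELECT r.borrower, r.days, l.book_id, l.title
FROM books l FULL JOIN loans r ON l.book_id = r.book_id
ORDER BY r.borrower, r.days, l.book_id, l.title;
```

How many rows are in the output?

15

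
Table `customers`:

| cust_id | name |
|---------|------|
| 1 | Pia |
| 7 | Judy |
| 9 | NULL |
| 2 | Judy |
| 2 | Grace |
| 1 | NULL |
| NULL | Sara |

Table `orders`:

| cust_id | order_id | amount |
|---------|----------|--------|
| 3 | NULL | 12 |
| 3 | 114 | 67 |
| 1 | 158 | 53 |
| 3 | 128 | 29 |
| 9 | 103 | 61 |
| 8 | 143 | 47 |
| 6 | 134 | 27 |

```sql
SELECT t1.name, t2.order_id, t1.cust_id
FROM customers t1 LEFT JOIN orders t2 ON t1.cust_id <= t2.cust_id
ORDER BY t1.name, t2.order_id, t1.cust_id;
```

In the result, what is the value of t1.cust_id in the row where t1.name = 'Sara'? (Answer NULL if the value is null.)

NULL

LEFT JOIN keeps every row from `customers`; unmatched rows get NULL for `orders`'s columns.
Matching on t1.cust_id <= t2.cust_id. A NULL in a compared column never satisfies the condition.
- cust_id=1: 7 matching t2 row(s), so 7 row(s) emitted.
- cust_id=7: 2 matching t2 row(s), so 2 row(s) emitted.
- cust_id=9: 1 matching t2 row(s), so 1 row(s) emitted.
- cust_id=2: 6 matching t2 row(s), so 6 row(s) emitted.
- cust_id=2: 6 matching t2 row(s), so 6 row(s) emitted.
- cust_id=1: 7 matching t2 row(s), so 7 row(s) emitted.
- cust_id=NULL: no t2 row matches, row kept with t2 columns NULL.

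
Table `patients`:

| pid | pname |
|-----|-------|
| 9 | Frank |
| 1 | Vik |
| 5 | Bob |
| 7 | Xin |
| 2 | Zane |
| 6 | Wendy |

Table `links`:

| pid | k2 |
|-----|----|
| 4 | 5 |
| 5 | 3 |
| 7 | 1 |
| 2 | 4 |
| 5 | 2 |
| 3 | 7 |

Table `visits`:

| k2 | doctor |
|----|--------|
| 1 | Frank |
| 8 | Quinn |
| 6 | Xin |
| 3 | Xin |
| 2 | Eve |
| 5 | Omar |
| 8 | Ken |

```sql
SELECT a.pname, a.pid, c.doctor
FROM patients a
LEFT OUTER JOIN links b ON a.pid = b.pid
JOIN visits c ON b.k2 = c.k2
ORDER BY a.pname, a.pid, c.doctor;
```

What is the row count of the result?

Joins associate left-to-right: patients LEFT JOIN links on pid gives 7 intermediate row(s).
Then INNER JOIN `visits c` on k2: keep only rows whose b.k2 appears in c.
Result: 3 row(s).

3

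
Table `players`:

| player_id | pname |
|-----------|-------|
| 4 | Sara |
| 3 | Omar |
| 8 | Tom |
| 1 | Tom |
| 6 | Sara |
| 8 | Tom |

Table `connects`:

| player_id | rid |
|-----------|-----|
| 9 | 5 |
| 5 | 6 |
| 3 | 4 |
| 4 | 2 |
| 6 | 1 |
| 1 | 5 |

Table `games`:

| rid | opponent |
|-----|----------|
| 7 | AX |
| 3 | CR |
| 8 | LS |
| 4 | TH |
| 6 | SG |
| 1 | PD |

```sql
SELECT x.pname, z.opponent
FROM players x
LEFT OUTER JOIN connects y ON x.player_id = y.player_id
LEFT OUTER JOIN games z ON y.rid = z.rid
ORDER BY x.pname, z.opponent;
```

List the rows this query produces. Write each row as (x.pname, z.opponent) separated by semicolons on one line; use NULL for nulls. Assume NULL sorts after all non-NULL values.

(Omar, TH); (Sara, PD); (Sara, NULL); (Tom, NULL); (Tom, NULL); (Tom, NULL)

Evaluate left to right. First `players x LEFT JOIN connects y` on player_id: 6 row(s).
Then LEFT JOIN `games z` on rid: each of those 6 rows is kept; rows whose y.rid has no match in z get NULL for z's columns.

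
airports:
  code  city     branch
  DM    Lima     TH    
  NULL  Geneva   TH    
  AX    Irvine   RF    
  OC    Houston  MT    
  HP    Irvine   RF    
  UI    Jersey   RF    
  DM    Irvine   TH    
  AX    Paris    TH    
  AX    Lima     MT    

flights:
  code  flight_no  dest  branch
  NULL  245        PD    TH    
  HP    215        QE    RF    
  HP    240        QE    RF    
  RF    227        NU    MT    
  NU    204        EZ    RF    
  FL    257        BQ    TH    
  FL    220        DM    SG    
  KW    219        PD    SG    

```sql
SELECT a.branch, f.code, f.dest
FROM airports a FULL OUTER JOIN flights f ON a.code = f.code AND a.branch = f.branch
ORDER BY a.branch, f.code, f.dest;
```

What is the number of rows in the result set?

16

FULL OUTER JOIN keeps every row from both sides; unmatched rows get NULL for the other side's columns.
Matching on a.code = f.code AND a.branch = f.branch. A NULL in a compared column never satisfies the condition.
Matched pairs: 2; unmatched a rows kept: 8; unmatched f rows kept: 6.
Total: 2 matched + 14 padded = 16 rows.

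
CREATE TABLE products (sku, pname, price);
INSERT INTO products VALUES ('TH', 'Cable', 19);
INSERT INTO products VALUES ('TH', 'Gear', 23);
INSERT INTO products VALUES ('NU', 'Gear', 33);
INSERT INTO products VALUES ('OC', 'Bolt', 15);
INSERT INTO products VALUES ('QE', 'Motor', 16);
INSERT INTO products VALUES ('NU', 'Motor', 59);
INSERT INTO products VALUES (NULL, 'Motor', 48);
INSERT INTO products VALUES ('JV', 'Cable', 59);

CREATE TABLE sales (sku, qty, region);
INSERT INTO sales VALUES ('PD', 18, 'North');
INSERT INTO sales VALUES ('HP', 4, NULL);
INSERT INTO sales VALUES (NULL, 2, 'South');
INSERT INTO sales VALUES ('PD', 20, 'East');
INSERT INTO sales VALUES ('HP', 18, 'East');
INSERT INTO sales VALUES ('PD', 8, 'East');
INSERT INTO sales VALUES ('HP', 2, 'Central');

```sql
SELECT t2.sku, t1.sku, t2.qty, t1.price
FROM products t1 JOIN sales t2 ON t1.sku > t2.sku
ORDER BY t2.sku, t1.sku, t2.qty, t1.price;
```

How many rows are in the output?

30

INNER JOIN keeps only pairs where the ON condition holds.
Matching on t1.sku > t2.sku. A NULL in a compared column never satisfies the condition.
Matched pairs: 30.
Total: 30 rows.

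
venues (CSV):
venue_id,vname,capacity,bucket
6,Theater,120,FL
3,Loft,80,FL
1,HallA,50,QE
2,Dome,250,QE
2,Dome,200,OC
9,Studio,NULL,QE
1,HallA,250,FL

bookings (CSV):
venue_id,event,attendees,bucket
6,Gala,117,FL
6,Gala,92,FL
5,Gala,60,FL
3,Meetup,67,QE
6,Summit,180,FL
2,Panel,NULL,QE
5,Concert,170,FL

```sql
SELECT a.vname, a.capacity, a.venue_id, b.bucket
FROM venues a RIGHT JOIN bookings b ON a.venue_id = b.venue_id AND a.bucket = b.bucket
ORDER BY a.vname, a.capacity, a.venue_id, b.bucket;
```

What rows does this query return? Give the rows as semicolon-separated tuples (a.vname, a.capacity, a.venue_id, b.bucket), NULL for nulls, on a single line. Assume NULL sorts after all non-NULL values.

RIGHT JOIN keeps every row from `bookings`; unmatched rows get NULL for `venues`'s columns.
Matching on a.venue_id = b.venue_id AND a.bucket = b.bucket.
Matched pairs: 4; unmatched b rows kept: 3.

(Dome, 250, 2, QE); (Theater, 120, 6, FL); (Theater, 120, 6, FL); (Theater, 120, 6, FL); (NULL, NULL, NULL, FL); (NULL, NULL, NULL, FL); (NULL, NULL, NULL, QE)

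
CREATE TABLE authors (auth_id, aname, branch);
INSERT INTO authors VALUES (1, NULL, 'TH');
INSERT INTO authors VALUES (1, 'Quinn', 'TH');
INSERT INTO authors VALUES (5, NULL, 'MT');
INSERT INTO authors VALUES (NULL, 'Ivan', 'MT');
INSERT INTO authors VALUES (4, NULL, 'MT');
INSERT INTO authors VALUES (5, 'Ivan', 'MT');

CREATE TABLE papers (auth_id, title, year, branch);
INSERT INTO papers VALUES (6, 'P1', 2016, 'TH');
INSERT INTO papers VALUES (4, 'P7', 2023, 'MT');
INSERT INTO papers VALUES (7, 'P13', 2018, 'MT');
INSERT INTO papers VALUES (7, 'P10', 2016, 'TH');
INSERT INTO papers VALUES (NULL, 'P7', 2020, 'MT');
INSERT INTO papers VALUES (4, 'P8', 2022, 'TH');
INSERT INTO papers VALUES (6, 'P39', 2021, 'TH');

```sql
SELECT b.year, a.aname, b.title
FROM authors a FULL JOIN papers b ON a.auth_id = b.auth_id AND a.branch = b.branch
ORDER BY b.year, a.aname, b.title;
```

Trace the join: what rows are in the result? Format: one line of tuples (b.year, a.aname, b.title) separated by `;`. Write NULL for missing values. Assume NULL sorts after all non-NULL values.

(2016, NULL, P1); (2016, NULL, P10); (2018, NULL, P13); (2020, NULL, P7); (2021, NULL, P39); (2022, NULL, P8); (2023, NULL, P7); (NULL, Ivan, NULL); (NULL, Ivan, NULL); (NULL, Quinn, NULL); (NULL, NULL, NULL); (NULL, NULL, NULL)

FULL OUTER JOIN keeps every row from both sides; unmatched rows get NULL for the other side's columns.
Matching on a.auth_id = b.auth_id AND a.branch = b.branch. A NULL in a compared column never satisfies the condition.
- a (auth_id=1, branch=TH) has no partner → padded with NULL.
- a (auth_id=1, branch=TH) has no partner → padded with NULL.
- a (auth_id=5, branch=MT) has no partner → padded with NULL.
- a (auth_id=NULL, branch=MT) has no partner → padded with NULL.
- a (auth_id=4, branch=MT) pairs with 1 row(s) of b.
- a (auth_id=5, branch=MT) has no partner → padded with NULL.
- 6 row(s) from b found no a partner → padded with NULL.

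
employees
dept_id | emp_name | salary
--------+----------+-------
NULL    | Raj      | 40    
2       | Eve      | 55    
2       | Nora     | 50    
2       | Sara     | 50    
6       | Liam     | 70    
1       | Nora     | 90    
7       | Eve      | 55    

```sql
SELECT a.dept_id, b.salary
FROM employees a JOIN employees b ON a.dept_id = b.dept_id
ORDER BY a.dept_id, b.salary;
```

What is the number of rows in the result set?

12

INNER JOIN keeps only pairs where the ON condition holds.
Matching on a.dept_id = b.dept_id. A NULL in a compared column never satisfies the condition.
Matched pairs: 12.
Total: 12 rows.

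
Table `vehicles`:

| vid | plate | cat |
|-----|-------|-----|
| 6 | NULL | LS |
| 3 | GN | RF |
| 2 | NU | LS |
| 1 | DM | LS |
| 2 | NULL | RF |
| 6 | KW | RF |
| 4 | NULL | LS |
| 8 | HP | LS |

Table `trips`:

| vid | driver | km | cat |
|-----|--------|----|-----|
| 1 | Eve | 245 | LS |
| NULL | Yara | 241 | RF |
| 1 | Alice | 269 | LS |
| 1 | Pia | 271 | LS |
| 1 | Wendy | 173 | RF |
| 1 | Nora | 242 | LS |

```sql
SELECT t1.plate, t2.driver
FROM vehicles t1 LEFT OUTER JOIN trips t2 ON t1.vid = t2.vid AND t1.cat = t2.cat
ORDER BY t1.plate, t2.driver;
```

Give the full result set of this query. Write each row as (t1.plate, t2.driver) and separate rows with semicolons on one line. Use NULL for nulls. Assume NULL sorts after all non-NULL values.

LEFT JOIN keeps every row from `vehicles`; unmatched rows get NULL for `trips`'s columns.
Matching on t1.vid = t2.vid AND t1.cat = t2.cat. A NULL in a compared column never satisfies the condition.
- t1 (vid=6, cat=LS) has no partner → padded with NULL.
- t1 (vid=3, cat=RF) has no partner → padded with NULL.
- t1 (vid=2, cat=LS) has no partner → padded with NULL.
- t1 (vid=1, cat=LS) pairs with 4 row(s) of t2.
- t1 (vid=2, cat=RF) has no partner → padded with NULL.
- t1 (vid=6, cat=RF) has no partner → padded with NULL.
- t1 (vid=4, cat=LS) has no partner → padded with NULL.
- t1 (vid=8, cat=LS) has no partner → padded with NULL.

(DM, Alice); (DM, Eve); (DM, Nora); (DM, Pia); (GN, NULL); (HP, NULL); (KW, NULL); (NU, NULL); (NULL, NULL); (NULL, NULL); (NULL, NULL)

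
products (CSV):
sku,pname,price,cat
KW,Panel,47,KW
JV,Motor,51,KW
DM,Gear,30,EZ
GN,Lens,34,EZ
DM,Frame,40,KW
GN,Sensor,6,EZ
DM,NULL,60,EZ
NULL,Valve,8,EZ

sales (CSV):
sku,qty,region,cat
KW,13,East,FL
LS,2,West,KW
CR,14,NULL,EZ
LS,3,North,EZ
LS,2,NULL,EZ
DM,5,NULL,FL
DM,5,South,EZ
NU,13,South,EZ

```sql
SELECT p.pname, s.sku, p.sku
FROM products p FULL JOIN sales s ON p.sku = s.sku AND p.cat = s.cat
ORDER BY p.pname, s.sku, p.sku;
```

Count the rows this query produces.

FULL OUTER JOIN keeps every row from both sides; unmatched rows get NULL for the other side's columns.
Matching on p.sku = s.sku AND p.cat = s.cat. A NULL in a compared column never satisfies the condition.
- p[0] sku=KW, cat=KW → no match; kept with NULLs on the s side.
- p[1] sku=JV, cat=KW → no match; kept with NULLs on the s side.
- p[2] sku=DM, cat=EZ → 1 match(es) in s → 1 row(s).
- p[3] sku=GN, cat=EZ → no match; kept with NULLs on the s side.
- p[4] sku=DM, cat=KW → no match; kept with NULLs on the s side.
- p[5] sku=GN, cat=EZ → no match; kept with NULLs on the s side.
- p[6] sku=DM, cat=EZ → 1 match(es) in s → 1 row(s).
- p[7] sku=NULL, cat=EZ → no match; kept with NULLs on the s side.
- plus 7 unmatched s row(s), each kept with NULL p columns.
Total: 2 matched + 13 padded = 15 rows.

15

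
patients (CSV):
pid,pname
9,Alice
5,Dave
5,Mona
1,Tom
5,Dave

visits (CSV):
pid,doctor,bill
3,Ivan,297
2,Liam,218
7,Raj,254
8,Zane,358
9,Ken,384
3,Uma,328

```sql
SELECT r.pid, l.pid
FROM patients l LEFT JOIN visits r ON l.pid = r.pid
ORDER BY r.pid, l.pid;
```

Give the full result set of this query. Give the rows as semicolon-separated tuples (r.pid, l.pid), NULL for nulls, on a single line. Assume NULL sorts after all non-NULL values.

LEFT JOIN keeps every row from `patients`; unmatched rows get NULL for `visits`'s columns.
Matching on l.pid = r.pid.
Matched pairs: 1; unmatched l rows kept: 4.

(9, 9); (NULL, 1); (NULL, 5); (NULL, 5); (NULL, 5)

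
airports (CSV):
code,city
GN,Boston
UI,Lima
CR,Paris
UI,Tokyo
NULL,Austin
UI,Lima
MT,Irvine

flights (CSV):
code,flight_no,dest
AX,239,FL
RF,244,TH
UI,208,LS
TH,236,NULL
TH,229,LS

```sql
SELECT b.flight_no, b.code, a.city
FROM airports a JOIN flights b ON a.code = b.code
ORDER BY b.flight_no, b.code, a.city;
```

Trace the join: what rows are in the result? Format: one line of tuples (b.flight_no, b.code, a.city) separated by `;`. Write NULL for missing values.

INNER JOIN keeps only pairs where the ON condition holds.
Matching on a.code = b.code. A NULL in a compared column never satisfies the condition.
- code=GN: no matching b row, dropped.
- code=UI: 1 matching b row(s), so 1 row(s) emitted.
- code=CR: no matching b row, dropped.
- code=UI: 1 matching b row(s), so 1 row(s) emitted.
- code=NULL: no matching b row, dropped.
- code=UI: 1 matching b row(s), so 1 row(s) emitted.
- code=MT: no matching b row, dropped.
After projecting and ordering:
b.flight_no | b.code | a.city
208 | UI | Lima
208 | UI | Lima
208 | UI | Tokyo

(208, UI, Lima); (208, UI, Lima); (208, UI, Tokyo)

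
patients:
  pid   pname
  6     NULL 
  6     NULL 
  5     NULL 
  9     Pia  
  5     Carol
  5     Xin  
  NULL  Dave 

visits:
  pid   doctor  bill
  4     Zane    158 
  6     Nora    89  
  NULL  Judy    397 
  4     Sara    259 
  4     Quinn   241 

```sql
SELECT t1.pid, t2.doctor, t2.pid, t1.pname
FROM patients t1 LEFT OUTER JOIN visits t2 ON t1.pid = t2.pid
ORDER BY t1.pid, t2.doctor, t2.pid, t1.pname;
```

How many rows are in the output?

7

LEFT JOIN keeps every row from `patients`; unmatched rows get NULL for `visits`'s columns.
Matching on t1.pid = t2.pid. A NULL in a compared column never satisfies the condition.
- t1[0] pid=6 → 1 match(es) in t2 → 1 row(s).
- t1[1] pid=6 → 1 match(es) in t2 → 1 row(s).
- t1[2] pid=5 → no match; kept with NULLs on the t2 side.
- t1[3] pid=9 → no match; kept with NULLs on the t2 side.
- t1[4] pid=5 → no match; kept with NULLs on the t2 side.
- t1[5] pid=5 → no match; kept with NULLs on the t2 side.
- t1[6] pid=NULL → no match; kept with NULLs on the t2 side.
Total: 2 matched + 5 padded = 7 rows.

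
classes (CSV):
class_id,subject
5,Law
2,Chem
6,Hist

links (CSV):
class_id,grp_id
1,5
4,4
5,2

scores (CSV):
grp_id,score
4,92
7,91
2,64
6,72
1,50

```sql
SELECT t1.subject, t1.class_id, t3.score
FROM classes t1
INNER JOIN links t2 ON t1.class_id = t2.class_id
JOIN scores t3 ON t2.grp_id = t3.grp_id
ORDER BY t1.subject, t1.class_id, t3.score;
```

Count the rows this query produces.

1

Joins associate left-to-right: classes INNER JOIN links on class_id gives 1 intermediate row(s).
Then INNER JOIN `scores t3` on grp_id: keep only rows whose t2.grp_id appears in t3.
Result: 1 row(s).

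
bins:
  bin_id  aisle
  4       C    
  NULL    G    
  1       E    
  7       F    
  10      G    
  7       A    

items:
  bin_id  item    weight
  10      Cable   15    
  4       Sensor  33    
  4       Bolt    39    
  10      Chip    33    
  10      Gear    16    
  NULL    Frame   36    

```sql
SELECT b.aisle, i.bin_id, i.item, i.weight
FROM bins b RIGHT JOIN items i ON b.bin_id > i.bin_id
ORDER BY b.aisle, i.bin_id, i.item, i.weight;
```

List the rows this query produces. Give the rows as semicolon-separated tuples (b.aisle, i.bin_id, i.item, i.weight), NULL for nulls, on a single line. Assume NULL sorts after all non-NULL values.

RIGHT JOIN keeps every row from `items`; unmatched rows get NULL for `bins`'s columns.
Matching on b.bin_id > i.bin_id. A NULL in a compared column never satisfies the condition.
- bin_id=4: no matching i row.
- bin_id=NULL: no matching i row.
- bin_id=1: no matching i row.
- bin_id=7: 2 matching i row(s), so 2 row(s) emitted.
- bin_id=10: 2 matching i row(s), so 2 row(s) emitted.
- bin_id=7: 2 matching i row(s), so 2 row(s) emitted.
- 4 row(s) from i found no b partner → padded with NULL.
After projecting and ordering:
b.aisle | i.bin_id | i.item | i.weight
A | 4 | Bolt | 39
A | 4 | Sensor | 33
F | 4 | Bolt | 39
F | 4 | Sensor | 33
G | 4 | Bolt | 39
G | 4 | Sensor | 33
NULL | 10 | Cable | 15
NULL | 10 | Chip | 33
NULL | 10 | Gear | 16
NULL | NULL | Frame | 36

(A, 4, Bolt, 39); (A, 4, Sensor, 33); (F, 4, Bolt, 39); (F, 4, Sensor, 33); (G, 4, Bolt, 39); (G, 4, Sensor, 33); (NULL, 10, Cable, 15); (NULL, 10, Chip, 33); (NULL, 10, Gear, 16); (NULL, NULL, Frame, 36)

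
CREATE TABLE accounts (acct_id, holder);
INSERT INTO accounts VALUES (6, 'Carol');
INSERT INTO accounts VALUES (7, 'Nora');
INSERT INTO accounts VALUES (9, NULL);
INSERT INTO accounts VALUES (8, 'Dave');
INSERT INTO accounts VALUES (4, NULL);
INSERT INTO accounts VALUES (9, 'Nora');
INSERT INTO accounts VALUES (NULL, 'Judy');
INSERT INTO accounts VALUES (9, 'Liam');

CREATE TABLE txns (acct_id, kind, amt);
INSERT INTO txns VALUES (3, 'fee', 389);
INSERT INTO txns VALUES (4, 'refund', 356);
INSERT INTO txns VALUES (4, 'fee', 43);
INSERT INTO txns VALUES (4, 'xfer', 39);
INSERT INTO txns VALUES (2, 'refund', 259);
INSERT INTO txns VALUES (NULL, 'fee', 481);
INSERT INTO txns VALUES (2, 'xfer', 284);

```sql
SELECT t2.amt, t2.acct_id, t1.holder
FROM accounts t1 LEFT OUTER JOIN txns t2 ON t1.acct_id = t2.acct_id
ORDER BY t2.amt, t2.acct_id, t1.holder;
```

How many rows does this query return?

10

LEFT JOIN keeps every row from `accounts`; unmatched rows get NULL for `txns`'s columns.
Matching on t1.acct_id = t2.acct_id. A NULL in a compared column never satisfies the condition.
Matched pairs: 3; unmatched t1 rows kept: 7.
Total: 3 matched + 7 padded = 10 rows.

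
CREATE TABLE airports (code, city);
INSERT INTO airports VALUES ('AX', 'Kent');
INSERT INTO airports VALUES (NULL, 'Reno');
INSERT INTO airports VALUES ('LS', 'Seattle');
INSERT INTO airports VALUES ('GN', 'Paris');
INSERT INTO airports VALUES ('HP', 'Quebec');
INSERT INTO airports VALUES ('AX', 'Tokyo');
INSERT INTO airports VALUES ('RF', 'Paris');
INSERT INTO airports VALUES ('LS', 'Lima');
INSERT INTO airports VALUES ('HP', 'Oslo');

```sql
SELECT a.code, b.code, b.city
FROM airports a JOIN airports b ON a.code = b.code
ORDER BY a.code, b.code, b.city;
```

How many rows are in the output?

INNER JOIN keeps only pairs where the ON condition holds.
Matching on a.code = b.code. A NULL in a compared column never satisfies the condition.
- code=AX: 2 matching b row(s), so 2 row(s) emitted.
- code=NULL: no matching b row, dropped.
- code=LS: 2 matching b row(s), so 2 row(s) emitted.
- code=GN: 1 matching b row(s), so 1 row(s) emitted.
- code=HP: 2 matching b row(s), so 2 row(s) emitted.
- code=AX: 2 matching b row(s), so 2 row(s) emitted.
- code=RF: 1 matching b row(s), so 1 row(s) emitted.
- code=LS: 2 matching b row(s), so 2 row(s) emitted.
- code=HP: 2 matching b row(s), so 2 row(s) emitted.
Total: 14 rows.

14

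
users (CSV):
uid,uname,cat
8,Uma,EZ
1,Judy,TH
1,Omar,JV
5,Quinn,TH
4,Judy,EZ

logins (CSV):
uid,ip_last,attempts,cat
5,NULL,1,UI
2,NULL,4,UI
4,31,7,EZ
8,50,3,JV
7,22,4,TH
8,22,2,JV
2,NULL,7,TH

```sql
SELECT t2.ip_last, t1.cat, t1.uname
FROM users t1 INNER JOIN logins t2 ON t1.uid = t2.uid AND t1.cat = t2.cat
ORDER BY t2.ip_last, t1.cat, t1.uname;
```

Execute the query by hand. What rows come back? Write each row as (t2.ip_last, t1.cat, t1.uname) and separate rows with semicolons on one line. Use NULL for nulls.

(31, EZ, Judy)

INNER JOIN keeps only pairs where the ON condition holds.
Matching on t1.uid = t2.uid AND t1.cat = t2.cat.
- uid=8, cat=EZ: no matching t2 row, dropped.
- uid=1, cat=TH: no matching t2 row, dropped.
- uid=1, cat=JV: no matching t2 row, dropped.
- uid=5, cat=TH: no matching t2 row, dropped.
- uid=4, cat=EZ: 1 matching t2 row(s), so 1 row(s) emitted.
After projecting and ordering:
t2.ip_last | t1.cat | t1.uname
31 | EZ | Judy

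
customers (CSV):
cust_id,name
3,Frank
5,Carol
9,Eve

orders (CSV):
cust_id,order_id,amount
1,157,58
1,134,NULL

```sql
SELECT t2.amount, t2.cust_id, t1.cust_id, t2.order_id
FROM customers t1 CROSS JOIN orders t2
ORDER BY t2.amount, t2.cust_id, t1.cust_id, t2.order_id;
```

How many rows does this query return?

CROSS JOIN pairs every row of `customers` with every row of `orders`: 3 × 2 = 6 rows.

6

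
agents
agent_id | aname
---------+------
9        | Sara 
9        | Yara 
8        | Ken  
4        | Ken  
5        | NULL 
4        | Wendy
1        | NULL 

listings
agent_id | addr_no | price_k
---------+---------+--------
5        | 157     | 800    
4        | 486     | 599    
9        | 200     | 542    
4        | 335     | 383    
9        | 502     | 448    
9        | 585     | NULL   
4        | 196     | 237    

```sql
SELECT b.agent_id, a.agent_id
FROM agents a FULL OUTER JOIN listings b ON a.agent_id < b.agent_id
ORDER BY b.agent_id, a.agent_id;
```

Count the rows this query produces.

FULL OUTER JOIN keeps every row from both sides; unmatched rows get NULL for the other side's columns.
Matching on a.agent_id < b.agent_id.
Matched pairs: 21; unmatched a rows kept: 2; unmatched b rows kept: 0.
Total: 21 matched + 2 padded = 23 rows.

23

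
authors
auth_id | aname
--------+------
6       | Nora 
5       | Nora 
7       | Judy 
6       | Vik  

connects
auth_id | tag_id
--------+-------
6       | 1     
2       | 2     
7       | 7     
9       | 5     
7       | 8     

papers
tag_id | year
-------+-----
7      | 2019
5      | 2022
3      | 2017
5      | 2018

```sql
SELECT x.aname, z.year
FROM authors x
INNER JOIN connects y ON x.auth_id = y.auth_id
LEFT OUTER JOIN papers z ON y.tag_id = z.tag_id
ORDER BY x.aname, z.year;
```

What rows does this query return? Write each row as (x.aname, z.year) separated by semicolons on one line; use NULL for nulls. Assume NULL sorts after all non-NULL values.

(Judy, 2019); (Judy, NULL); (Nora, NULL); (Vik, NULL)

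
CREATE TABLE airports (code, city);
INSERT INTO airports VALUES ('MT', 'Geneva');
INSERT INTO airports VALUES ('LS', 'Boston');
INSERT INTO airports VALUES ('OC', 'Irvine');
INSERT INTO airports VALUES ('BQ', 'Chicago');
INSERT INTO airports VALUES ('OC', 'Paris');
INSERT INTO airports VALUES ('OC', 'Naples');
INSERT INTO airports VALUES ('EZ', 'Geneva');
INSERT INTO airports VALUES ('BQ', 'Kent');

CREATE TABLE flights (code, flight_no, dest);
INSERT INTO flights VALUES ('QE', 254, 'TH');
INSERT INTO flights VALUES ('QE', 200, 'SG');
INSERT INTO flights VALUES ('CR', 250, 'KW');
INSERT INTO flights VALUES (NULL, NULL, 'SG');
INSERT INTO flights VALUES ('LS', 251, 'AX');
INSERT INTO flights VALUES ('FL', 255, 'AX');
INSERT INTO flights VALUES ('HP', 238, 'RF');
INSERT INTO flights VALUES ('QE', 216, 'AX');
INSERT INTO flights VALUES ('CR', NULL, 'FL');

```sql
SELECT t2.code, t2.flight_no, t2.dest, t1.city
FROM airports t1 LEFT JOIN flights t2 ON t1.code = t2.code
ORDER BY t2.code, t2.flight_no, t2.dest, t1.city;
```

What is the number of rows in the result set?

LEFT JOIN keeps every row from `airports`; unmatched rows get NULL for `flights`'s columns.
Matching on t1.code = t2.code. A NULL in a compared column never satisfies the condition.
- t1[0] code=MT → no match; kept with NULLs on the t2 side.
- t1[1] code=LS → 1 match(es) in t2 → 1 row(s).
- t1[2] code=OC → no match; kept with NULLs on the t2 side.
- t1[3] code=BQ → no match; kept with NULLs on the t2 side.
- t1[4] code=OC → no match; kept with NULLs on the t2 side.
- t1[5] code=OC → no match; kept with NULLs on the t2 side.
- t1[6] code=EZ → no match; kept with NULLs on the t2 side.
- t1[7] code=BQ → no match; kept with NULLs on the t2 side.
Total: 1 matched + 7 padded = 8 rows.

8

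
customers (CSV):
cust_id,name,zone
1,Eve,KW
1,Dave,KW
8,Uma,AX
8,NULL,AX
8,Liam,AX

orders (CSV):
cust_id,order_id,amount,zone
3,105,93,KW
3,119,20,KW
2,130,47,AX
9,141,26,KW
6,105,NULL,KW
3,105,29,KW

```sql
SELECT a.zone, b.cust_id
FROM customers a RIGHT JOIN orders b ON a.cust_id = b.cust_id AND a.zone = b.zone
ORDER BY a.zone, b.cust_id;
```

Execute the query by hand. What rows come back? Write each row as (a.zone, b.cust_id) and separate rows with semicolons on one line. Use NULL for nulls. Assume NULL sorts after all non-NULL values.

(NULL, 2); (NULL, 3); (NULL, 3); (NULL, 3); (NULL, 6); (NULL, 9)

RIGHT JOIN keeps every row from `orders`; unmatched rows get NULL for `customers`'s columns.
Matching on a.cust_id = b.cust_id AND a.zone = b.zone.
Matched pairs: 0; unmatched b rows kept: 6.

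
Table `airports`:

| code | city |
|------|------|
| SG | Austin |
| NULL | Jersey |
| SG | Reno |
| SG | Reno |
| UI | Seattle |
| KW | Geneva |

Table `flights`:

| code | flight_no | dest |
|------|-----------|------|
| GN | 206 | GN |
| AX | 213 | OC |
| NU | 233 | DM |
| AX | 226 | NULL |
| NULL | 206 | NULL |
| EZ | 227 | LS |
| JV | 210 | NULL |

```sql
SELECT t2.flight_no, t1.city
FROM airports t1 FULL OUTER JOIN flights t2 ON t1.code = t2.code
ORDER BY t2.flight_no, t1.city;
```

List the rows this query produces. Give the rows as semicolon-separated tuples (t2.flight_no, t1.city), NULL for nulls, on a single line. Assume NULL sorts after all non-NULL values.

(206, NULL); (206, NULL); (210, NULL); (213, NULL); (226, NULL); (227, NULL); (233, NULL); (NULL, Austin); (NULL, Geneva); (NULL, Jersey); (NULL, Reno); (NULL, Reno); (NULL, Seattle)

FULL OUTER JOIN keeps every row from both sides; unmatched rows get NULL for the other side's columns.
Matching on t1.code = t2.code. A NULL in a compared column never satisfies the condition.
- t1 row (code=SG): no match → kept, t2 columns NULL.
- t1 row (code=NULL): no match → kept, t2 columns NULL.
- t1 row (code=SG): no match → kept, t2 columns NULL.
- t1 row (code=SG): no match → kept, t2 columns NULL.
- t1 row (code=UI): no match → kept, t2 columns NULL.
- t1 row (code=KW): no match → kept, t2 columns NULL.
- plus 7 unmatched t2 row(s), each kept with NULL t1 columns.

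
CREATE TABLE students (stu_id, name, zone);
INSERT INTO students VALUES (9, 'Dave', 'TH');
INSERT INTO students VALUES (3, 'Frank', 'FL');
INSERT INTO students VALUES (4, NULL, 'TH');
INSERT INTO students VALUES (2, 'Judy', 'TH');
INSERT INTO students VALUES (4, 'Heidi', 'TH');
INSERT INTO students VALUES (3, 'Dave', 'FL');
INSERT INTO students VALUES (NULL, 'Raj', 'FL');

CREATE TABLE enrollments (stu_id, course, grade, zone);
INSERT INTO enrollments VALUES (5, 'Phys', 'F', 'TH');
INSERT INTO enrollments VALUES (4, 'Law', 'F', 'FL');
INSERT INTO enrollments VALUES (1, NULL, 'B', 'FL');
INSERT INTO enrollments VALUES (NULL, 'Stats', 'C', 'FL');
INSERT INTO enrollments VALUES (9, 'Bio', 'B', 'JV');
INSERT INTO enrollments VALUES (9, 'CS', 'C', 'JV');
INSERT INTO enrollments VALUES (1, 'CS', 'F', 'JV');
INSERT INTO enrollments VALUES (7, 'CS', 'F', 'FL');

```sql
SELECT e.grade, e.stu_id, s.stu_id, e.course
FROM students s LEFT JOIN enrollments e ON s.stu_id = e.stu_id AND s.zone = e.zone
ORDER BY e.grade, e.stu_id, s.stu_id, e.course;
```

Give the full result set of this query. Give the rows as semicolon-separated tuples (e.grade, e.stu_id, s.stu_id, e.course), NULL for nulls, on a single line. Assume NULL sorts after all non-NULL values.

(NULL, NULL, 2, NULL); (NULL, NULL, 3, NULL); (NULL, NULL, 3, NULL); (NULL, NULL, 4, NULL); (NULL, NULL, 4, NULL); (NULL, NULL, 9, NULL); (NULL, NULL, NULL, NULL)

LEFT JOIN keeps every row from `students`; unmatched rows get NULL for `enrollments`'s columns.
Matching on s.stu_id = e.stu_id AND s.zone = e.zone. A NULL in a compared column never satisfies the condition.
- s[0] stu_id=9, zone=TH → no match; kept with NULLs on the e side.
- s[1] stu_id=3, zone=FL → no match; kept with NULLs on the e side.
- s[2] stu_id=4, zone=TH → no match; kept with NULLs on the e side.
- s[3] stu_id=2, zone=TH → no match; kept with NULLs on the e side.
- s[4] stu_id=4, zone=TH → no match; kept with NULLs on the e side.
- s[5] stu_id=3, zone=FL → no match; kept with NULLs on the e side.
- s[6] stu_id=NULL, zone=FL → no match; kept with NULLs on the e side.
After projecting and ordering:
e.grade | e.stu_id | s.stu_id | e.course
NULL | NULL | 2 | NULL
NULL | NULL | 3 | NULL
NULL | NULL | 3 | NULL
NULL | NULL | 4 | NULL
NULL | NULL | 4 | NULL
NULL | NULL | 9 | NULL
NULL | NULL | NULL | NULL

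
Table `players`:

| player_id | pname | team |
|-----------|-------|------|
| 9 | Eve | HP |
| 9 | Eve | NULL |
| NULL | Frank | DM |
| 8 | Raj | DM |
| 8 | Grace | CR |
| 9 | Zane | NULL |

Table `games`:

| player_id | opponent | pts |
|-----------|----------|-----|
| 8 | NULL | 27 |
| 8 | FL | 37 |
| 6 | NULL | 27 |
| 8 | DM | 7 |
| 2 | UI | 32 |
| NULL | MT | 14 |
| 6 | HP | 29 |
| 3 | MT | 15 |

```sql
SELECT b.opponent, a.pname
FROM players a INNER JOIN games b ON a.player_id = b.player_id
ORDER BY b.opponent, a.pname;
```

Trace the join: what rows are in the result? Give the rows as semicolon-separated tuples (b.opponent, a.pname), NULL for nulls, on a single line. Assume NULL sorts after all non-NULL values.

INNER JOIN keeps only pairs where the ON condition holds.
Matching on a.player_id = b.player_id. A NULL in a compared column never satisfies the condition.
- a (player_id=9) has no partner → excluded.
- a (player_id=9) has no partner → excluded.
- a (player_id=NULL) has no partner → excluded.
- a (player_id=8) pairs with 3 row(s) of b.
- a (player_id=8) pairs with 3 row(s) of b.
- a (player_id=9) has no partner → excluded.
After projecting and ordering:
b.opponent | a.pname
DM | Grace
DM | Raj
FL | Grace
FL | Raj
NULL | Grace
NULL | Raj

(DM, Grace); (DM, Raj); (FL, Grace); (FL, Raj); (NULL, Grace); (NULL, Raj)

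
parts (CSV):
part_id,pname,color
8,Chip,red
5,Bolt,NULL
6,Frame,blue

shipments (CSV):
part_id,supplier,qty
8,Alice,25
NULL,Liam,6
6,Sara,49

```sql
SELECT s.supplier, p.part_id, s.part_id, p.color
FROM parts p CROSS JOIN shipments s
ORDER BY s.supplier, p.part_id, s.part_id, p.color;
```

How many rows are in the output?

CROSS JOIN pairs every row of `parts` with every row of `shipments`: 3 × 3 = 9 rows.

9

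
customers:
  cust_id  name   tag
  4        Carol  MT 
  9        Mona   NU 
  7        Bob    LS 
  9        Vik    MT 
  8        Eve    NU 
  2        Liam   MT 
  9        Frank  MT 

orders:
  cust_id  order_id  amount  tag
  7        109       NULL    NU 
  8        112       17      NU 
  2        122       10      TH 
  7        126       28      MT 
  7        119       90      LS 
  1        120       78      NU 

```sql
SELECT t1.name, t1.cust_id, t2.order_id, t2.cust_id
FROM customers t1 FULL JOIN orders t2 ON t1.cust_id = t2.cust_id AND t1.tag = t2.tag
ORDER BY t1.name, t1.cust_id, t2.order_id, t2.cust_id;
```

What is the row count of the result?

11

FULL OUTER JOIN keeps every row from both sides; unmatched rows get NULL for the other side's columns.
Matching on t1.cust_id = t2.cust_id AND t1.tag = t2.tag.
- t1[0] cust_id=4, tag=MT → no match; kept with NULLs on the t2 side.
- t1[1] cust_id=9, tag=NU → no match; kept with NULLs on the t2 side.
- t1[2] cust_id=7, tag=LS → 1 match(es) in t2 → 1 row(s).
- t1[3] cust_id=9, tag=MT → no match; kept with NULLs on the t2 side.
- t1[4] cust_id=8, tag=NU → 1 match(es) in t2 → 1 row(s).
- t1[5] cust_id=2, tag=MT → no match; kept with NULLs on the t2 side.
- t1[6] cust_id=9, tag=MT → no match; kept with NULLs on the t2 side.
- 4 t2 row(s) had no t1 match → kept, t1 columns NULL.
Total: 2 matched + 9 padded = 11 rows.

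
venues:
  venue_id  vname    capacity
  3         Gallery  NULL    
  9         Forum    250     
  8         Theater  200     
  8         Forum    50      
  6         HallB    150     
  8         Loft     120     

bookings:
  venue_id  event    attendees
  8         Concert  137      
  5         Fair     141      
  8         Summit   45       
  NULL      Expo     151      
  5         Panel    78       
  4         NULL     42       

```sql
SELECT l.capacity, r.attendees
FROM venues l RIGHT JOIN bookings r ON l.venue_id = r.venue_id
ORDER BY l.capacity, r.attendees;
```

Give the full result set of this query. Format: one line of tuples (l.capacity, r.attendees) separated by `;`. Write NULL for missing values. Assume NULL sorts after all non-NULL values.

(50, 45); (50, 137); (120, 45); (120, 137); (200, 45); (200, 137); (NULL, 42); (NULL, 78); (NULL, 141); (NULL, 151)

RIGHT JOIN keeps every row from `bookings`; unmatched rows get NULL for `venues`'s columns.
Matching on l.venue_id = r.venue_id. A NULL in a compared column never satisfies the condition.
- l (venue_id=3) has no partner in r.
- l (venue_id=9) has no partner in r.
- l (venue_id=8) pairs with 2 row(s) of r.
- l (venue_id=8) pairs with 2 row(s) of r.
- l (venue_id=6) has no partner in r.
- l (venue_id=8) pairs with 2 row(s) of r.
- 4 r row(s) had no l match → kept, l columns NULL.
After projecting and ordering:
l.capacity | r.attendees
50 | 45
50 | 137
120 | 45
120 | 137
200 | 45
200 | 137
NULL | 42
NULL | 78
NULL | 141
NULL | 151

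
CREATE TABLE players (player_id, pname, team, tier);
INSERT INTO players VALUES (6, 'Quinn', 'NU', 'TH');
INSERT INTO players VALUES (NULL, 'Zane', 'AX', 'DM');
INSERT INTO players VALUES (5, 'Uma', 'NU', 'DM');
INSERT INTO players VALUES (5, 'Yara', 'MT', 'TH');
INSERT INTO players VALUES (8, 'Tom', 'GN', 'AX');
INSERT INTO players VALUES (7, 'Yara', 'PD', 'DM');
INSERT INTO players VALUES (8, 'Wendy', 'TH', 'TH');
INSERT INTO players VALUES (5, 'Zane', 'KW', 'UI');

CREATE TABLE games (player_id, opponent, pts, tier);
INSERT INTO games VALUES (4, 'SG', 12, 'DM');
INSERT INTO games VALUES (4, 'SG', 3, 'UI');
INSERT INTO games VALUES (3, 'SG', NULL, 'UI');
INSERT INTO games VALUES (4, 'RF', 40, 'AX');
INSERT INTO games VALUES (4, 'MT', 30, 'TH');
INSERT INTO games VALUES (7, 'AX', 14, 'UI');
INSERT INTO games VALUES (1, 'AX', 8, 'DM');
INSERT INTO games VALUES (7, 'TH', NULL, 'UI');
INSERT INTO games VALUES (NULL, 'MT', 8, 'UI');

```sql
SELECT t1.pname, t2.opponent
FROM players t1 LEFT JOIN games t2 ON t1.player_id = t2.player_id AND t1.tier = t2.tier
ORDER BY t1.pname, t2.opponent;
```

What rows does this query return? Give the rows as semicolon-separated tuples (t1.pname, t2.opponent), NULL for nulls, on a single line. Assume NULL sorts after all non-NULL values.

(Quinn, NULL); (Tom, NULL); (Uma, NULL); (Wendy, NULL); (Yara, NULL); (Yara, NULL); (Zane, NULL); (Zane, NULL)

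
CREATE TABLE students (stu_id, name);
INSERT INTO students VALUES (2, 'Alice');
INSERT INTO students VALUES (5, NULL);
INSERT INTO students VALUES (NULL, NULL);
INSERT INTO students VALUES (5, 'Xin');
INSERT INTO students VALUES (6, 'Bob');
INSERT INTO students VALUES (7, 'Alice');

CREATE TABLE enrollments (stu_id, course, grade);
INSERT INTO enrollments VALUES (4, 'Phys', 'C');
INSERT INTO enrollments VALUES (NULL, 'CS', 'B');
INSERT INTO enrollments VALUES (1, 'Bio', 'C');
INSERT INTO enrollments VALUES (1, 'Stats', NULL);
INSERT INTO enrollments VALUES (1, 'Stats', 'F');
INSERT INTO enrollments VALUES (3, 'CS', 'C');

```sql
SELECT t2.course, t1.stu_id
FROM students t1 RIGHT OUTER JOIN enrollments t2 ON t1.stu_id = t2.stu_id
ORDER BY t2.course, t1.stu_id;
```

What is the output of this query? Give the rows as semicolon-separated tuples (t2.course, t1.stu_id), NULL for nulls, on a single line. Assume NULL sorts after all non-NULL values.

(Bio, NULL); (CS, NULL); (CS, NULL); (Phys, NULL); (Stats, NULL); (Stats, NULL)

RIGHT JOIN keeps every row from `enrollments`; unmatched rows get NULL for `students`'s columns.
Matching on t1.stu_id = t2.stu_id. A NULL in a compared column never satisfies the condition.
- t1 (stu_id=2) has no partner in t2.
- t1 (stu_id=5) has no partner in t2.
- t1 (stu_id=NULL) has no partner in t2.
- t1 (stu_id=5) has no partner in t2.
- t1 (stu_id=6) has no partner in t2.
- t1 (stu_id=7) has no partner in t2.
- 6 t2 row(s) had no t1 match → kept, t1 columns NULL.
After projecting and ordering:
t2.course | t1.stu_id
Bio | NULL
CS | NULL
CS | NULL
Phys | NULL
Stats | NULL
Stats | NULL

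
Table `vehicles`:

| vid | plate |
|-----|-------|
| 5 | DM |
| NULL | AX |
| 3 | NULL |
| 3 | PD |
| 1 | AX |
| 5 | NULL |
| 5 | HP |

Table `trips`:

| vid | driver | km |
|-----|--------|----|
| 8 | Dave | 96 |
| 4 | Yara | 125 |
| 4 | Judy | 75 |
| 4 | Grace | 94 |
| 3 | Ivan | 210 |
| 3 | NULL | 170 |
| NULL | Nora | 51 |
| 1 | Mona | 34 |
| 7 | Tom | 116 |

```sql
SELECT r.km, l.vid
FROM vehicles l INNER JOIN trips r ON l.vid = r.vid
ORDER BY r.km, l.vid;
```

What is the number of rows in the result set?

INNER JOIN keeps only pairs where the ON condition holds.
Matching on l.vid = r.vid. A NULL in a compared column never satisfies the condition.
- vid=5: no matching r row, dropped.
- vid=NULL: no matching r row, dropped.
- vid=3: 2 matching r row(s), so 2 row(s) emitted.
- vid=3: 2 matching r row(s), so 2 row(s) emitted.
- vid=1: 1 matching r row(s), so 1 row(s) emitted.
- vid=5: no matching r row, dropped.
- vid=5: no matching r row, dropped.
Total: 5 rows.

5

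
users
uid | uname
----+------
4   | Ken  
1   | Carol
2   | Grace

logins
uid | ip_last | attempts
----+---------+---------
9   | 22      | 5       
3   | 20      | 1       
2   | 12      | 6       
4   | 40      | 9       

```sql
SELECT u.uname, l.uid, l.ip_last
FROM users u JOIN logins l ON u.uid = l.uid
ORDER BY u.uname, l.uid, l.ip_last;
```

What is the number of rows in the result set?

2

INNER JOIN keeps only pairs where the ON condition holds.
Matching on u.uid = l.uid.
Matched pairs: 2.
Total: 2 rows.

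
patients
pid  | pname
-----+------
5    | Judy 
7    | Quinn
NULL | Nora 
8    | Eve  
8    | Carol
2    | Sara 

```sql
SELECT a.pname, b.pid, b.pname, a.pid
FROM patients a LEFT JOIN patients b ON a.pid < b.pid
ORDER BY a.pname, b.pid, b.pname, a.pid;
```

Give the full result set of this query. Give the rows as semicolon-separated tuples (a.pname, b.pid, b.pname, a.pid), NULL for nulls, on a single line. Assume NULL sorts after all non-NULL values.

(Carol, NULL, NULL, 8); (Eve, NULL, NULL, 8); (Judy, 7, Quinn, 5); (Judy, 8, Carol, 5); (Judy, 8, Eve, 5); (Nora, NULL, NULL, NULL); (Quinn, 8, Carol, 7); (Quinn, 8, Eve, 7); (Sara, 5, Judy, 2); (Sara, 7, Quinn, 2); (Sara, 8, Carol, 2); (Sara, 8, Eve, 2)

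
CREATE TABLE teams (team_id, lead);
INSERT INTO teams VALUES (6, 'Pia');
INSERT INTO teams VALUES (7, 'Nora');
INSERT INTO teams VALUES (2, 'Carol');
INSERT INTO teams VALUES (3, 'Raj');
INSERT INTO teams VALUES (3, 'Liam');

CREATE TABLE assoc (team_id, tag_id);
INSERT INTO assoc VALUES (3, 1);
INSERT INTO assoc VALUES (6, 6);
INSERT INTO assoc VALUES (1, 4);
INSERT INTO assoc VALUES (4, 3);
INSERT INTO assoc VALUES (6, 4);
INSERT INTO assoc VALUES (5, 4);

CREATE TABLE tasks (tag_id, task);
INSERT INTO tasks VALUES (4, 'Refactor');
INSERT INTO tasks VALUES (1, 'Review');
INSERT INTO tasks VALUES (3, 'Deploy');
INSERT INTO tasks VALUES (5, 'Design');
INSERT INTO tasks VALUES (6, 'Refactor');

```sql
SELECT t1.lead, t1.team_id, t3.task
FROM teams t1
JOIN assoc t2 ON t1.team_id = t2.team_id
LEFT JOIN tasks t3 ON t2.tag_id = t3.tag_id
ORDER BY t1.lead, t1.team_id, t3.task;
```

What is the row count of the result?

4

Evaluate left to right. First `teams t1 INNER JOIN assoc t2` on team_id: 4 row(s).
Then LEFT JOIN `tasks t3` on tag_id: each of those 4 rows is kept; rows whose t2.tag_id has no match in t3 get NULL for t3's columns.
Result: 4 row(s).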